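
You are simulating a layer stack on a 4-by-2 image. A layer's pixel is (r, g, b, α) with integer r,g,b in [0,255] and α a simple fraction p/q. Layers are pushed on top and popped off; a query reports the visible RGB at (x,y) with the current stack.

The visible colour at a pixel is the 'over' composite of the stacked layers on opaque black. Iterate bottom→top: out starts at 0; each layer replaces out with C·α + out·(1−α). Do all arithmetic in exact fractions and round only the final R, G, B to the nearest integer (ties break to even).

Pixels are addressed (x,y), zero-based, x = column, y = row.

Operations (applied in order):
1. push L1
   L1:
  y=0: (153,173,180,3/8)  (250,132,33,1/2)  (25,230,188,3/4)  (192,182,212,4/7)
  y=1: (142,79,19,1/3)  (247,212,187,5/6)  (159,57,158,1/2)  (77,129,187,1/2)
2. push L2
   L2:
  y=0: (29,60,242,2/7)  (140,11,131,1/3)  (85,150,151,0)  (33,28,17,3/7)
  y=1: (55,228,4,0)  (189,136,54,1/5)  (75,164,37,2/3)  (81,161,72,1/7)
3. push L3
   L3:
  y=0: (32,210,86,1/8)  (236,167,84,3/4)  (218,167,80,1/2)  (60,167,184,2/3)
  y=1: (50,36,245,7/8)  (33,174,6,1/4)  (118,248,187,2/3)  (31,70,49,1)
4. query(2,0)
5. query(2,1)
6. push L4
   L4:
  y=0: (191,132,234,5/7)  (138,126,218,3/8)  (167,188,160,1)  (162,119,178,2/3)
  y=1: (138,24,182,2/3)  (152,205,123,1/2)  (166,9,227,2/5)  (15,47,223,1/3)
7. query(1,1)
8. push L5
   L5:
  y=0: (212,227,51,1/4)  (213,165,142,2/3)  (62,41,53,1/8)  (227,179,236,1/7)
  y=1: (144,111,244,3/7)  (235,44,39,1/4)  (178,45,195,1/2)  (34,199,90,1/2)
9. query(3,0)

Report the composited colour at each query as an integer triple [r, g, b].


(2,0) stack=L1,L2,L3; from [0,0,0]:
L1 α=3/4: [75/4, 345/2, 141]
L2 α=0: [75/4, 345/2, 141]
L3 α=1/2: [947/8, 679/4, 221/2]
= [118, 170, 110]

(2,1) stack=L1,L2,L3; from [0,0,0]:
after L1 α=1/2: [159/2, 57/2, 79]
after L2 α=2/3: [153/2, 713/6, 51]
after L3 α=2/3: [625/6, 3689/18, 425/3]
→ [104, 205, 142]

at x=1,y=1 over L1,L2,L3,L4:
+L1 (α=5/6) → [1235/6, 530/3, 935/6]
+L2 (α=1/5) → [3037/15, 2528/15, 2032/15]
+L3 (α=1/4) → [1601/10, 1699/10, 1031/10]
+L4 (α=1/2) → [3121/20, 3749/20, 2261/20]
→ [156, 187, 113]

at x=3,y=0 over L1,L2,L3,L4,L5:
after L1 α=4/7: [768/7, 104, 848/7]
after L2 α=3/7: [3765/49, 500/7, 3749/49]
after L3 α=2/3: [3215/49, 946/7, 21781/147]
after L4 α=2/3: [19091/147, 2612/21, 74113/441]
after L5 α=1/7: [49305/343, 6477/49, 182918/1029]
→ [144, 132, 178]


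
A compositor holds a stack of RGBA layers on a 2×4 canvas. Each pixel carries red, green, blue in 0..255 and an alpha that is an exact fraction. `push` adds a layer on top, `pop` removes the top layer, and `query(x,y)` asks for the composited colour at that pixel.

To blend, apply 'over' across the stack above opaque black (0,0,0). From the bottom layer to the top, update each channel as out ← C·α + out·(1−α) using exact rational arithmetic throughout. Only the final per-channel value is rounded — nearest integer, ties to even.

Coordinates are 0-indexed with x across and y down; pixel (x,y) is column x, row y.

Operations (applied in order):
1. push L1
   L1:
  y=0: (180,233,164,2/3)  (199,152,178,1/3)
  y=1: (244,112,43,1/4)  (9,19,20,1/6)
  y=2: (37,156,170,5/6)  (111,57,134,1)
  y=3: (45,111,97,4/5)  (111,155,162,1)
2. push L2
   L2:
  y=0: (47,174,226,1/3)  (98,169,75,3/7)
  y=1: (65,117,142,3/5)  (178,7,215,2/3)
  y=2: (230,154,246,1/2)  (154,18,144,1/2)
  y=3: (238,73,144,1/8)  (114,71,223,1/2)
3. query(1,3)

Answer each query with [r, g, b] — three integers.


(1,3) stack=L1,L2; from [0,0,0]:
L1 α=1: [111, 155, 162]
L2 α=1/2: [225/2, 113, 385/2]
→ [112, 113, 192]


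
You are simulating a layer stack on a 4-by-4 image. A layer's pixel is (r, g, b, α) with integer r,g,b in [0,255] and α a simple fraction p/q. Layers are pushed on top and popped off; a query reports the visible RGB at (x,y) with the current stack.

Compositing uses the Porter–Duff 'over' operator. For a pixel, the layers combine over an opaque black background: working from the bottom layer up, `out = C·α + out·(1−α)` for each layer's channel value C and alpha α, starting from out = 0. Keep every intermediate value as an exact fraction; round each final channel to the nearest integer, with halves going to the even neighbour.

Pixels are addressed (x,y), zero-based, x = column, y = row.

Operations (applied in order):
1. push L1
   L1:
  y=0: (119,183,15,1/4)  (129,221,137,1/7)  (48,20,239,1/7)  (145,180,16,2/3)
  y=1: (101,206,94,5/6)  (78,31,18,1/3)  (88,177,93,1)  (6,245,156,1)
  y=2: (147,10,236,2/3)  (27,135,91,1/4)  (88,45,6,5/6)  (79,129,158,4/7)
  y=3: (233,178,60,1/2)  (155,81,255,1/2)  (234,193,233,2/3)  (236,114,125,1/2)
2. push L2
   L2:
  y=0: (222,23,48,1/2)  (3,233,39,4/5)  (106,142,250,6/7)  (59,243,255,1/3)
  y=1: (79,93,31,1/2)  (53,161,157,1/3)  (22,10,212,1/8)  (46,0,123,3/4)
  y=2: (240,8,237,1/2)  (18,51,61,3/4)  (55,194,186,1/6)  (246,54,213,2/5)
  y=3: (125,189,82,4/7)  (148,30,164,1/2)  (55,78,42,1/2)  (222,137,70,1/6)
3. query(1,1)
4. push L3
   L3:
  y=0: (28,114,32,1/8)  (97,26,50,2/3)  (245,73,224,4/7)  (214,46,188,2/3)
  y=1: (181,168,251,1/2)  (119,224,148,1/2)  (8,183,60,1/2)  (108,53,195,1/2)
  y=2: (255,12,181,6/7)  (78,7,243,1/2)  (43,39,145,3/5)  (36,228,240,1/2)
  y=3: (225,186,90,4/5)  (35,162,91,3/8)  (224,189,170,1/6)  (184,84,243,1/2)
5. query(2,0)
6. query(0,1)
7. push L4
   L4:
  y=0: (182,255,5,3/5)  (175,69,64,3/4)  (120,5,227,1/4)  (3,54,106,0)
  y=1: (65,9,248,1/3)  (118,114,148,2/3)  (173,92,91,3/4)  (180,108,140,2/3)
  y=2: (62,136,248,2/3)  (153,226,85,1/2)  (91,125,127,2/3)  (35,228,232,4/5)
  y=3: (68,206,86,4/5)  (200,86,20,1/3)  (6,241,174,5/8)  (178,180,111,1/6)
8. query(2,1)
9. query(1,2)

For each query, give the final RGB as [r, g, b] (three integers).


query (1,1) [L1,L2] — begin 0,0,0
L1 α=1/3: [26, 31/3, 6]
L2 α=1/3: [35, 545/9, 169/3]
rounded: [35, 61, 56]

at x=2,y=0 over L1,L2,L3:
+L1 (α=1/7) → [48/7, 20/7, 239/7]
+L2 (α=6/7) → [4500/49, 5984/49, 10739/49]
+L3 (α=4/7) → [61520/343, 32260/343, 76121/343]
→ [179, 94, 222]

at x=0,y=1 over L1,L2,L3:
+L1 (α=5/6) → [505/6, 515/3, 235/3]
+L2 (α=1/2) → [979/12, 397/3, 164/3]
+L3 (α=1/2) → [3151/24, 901/6, 917/6]
= [131, 150, 153]

at x=2,y=1 over L1,L2,L3,L4:
+L1 (α=1) → [88, 177, 93]
+L2 (α=1/8) → [319/4, 1249/8, 863/8]
+L3 (α=1/2) → [351/8, 2713/16, 1343/16]
+L4 (α=3/4) → [4503/32, 7129/64, 5711/64]
= [141, 111, 89]

query (1,2) [L1,L2,L3,L4] — begin 0,0,0
after L1 α=1/4: [27/4, 135/4, 91/4]
after L2 α=3/4: [243/16, 747/16, 823/16]
after L3 α=1/2: [1491/32, 859/32, 4711/32]
after L4 α=1/2: [6387/64, 8091/64, 7431/64]
rounded: [100, 126, 116]


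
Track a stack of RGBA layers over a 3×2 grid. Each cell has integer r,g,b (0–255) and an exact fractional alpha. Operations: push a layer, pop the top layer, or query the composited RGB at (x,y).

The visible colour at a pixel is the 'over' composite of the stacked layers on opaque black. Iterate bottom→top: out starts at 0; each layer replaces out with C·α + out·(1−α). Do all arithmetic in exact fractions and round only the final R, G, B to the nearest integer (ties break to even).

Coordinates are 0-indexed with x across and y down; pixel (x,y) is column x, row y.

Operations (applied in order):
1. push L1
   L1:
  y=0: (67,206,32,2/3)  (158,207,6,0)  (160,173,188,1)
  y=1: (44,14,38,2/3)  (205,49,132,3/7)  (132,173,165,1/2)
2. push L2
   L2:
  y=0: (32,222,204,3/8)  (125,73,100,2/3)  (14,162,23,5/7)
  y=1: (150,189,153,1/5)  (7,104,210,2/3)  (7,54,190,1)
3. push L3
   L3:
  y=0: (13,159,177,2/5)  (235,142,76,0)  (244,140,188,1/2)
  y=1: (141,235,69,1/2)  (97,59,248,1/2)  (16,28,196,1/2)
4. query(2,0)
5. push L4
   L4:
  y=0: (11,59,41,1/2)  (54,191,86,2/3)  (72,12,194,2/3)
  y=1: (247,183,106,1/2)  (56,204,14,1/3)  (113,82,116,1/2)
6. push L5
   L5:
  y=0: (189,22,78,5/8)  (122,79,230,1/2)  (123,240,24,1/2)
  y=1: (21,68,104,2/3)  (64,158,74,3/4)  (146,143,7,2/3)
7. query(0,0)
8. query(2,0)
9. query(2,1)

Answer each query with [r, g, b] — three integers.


query (2,0) [L1,L2,L3] — begin 0,0,0
L1 α=1: [160, 173, 188]
L2 α=5/7: [390/7, 1156/7, 491/7]
L3 α=1/2: [1049/7, 1068/7, 1807/14]
= [150, 153, 129]

(0,0) stack=L1,L2,L3,L4,L5; from [0,0,0]:
L1 α=2/3: [134/3, 412/3, 64/3]
L2 α=3/8: [479/12, 2029/12, 539/6]
L3 α=2/5: [583/20, 3301/20, 1247/10]
L4 α=1/2: [803/40, 4481/40, 1657/20]
L5 α=5/8: [40209/320, 17843/320, 12771/160]
→ [126, 56, 80]

at x=2,y=0 over L1,L2,L3,L4,L5:
L1 α=1: [160, 173, 188]
L2 α=5/7: [390/7, 1156/7, 491/7]
L3 α=1/2: [1049/7, 1068/7, 1807/14]
L4 α=2/3: [2057/21, 412/7, 2413/14]
L5 α=1/2: [2320/21, 1046/7, 2749/28]
→ [110, 149, 98]

query (2,1) [L1,L2,L3,L4,L5] — begin 0,0,0
+L1 (α=1/2) → [66, 173/2, 165/2]
+L2 (α=1) → [7, 54, 190]
+L3 (α=1/2) → [23/2, 41, 193]
+L4 (α=1/2) → [249/4, 123/2, 309/2]
+L5 (α=2/3) → [1417/12, 695/6, 337/6]
rounded: [118, 116, 56]


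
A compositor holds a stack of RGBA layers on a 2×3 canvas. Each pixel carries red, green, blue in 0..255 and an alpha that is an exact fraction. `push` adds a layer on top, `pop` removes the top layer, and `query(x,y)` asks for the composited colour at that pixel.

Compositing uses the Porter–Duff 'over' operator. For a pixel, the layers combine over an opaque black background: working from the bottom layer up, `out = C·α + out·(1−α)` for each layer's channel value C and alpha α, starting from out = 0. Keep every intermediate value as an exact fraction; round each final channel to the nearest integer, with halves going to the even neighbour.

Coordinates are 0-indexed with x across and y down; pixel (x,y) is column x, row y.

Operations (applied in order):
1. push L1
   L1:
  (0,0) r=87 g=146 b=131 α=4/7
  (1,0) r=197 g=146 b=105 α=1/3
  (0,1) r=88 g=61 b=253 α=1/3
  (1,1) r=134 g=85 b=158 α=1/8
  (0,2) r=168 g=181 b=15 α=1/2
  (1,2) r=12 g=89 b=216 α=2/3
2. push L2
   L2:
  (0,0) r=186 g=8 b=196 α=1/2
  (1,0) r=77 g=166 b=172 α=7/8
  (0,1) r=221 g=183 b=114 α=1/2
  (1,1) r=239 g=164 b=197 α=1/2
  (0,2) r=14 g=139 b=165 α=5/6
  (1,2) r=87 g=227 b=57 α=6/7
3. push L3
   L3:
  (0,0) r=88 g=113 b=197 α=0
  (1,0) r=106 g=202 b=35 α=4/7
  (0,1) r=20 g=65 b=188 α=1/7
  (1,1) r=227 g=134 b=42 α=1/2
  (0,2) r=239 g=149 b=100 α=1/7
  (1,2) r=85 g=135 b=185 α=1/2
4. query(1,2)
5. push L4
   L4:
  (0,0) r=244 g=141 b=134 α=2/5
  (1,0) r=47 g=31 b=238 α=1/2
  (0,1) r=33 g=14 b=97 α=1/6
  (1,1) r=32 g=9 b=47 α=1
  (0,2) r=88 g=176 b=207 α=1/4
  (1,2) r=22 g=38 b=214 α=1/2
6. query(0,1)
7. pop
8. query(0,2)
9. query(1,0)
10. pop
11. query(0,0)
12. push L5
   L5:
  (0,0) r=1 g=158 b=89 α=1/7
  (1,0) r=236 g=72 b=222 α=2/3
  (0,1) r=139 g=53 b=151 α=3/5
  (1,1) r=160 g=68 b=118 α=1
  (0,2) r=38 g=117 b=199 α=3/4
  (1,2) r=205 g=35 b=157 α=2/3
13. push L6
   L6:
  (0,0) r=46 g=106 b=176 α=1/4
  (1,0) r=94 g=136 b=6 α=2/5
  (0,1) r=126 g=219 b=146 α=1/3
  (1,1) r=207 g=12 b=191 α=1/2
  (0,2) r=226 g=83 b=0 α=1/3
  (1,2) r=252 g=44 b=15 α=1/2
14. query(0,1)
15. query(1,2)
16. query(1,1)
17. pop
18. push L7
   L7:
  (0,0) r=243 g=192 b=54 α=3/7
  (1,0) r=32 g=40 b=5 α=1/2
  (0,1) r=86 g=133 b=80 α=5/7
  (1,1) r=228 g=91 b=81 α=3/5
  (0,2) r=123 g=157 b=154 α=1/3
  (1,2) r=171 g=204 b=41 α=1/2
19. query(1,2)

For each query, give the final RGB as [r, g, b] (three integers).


query (1,2) [L1,L2,L3] — begin 0,0,0
+L1 (α=2/3) → [8, 178/3, 144]
+L2 (α=6/7) → [530/7, 4264/21, 486/7]
+L3 (α=1/2) → [1125/14, 7099/42, 1781/14]
= [80, 169, 127]

at x=0,y=1 over L1,L2,L3,L4:
+L1 (α=1/3) → [88/3, 61/3, 253/3]
+L2 (α=1/2) → [751/6, 305/3, 595/6]
+L3 (α=1/7) → [771/7, 675/7, 783/7]
+L4 (α=1/6) → [681/7, 3473/42, 2297/21]
= [97, 83, 109]

(0,2) stack=L1,L2,L3; from [0,0,0]:
after L1 α=1/2: [84, 181/2, 15/2]
after L2 α=5/6: [77/3, 1571/12, 555/4]
after L3 α=1/7: [393/7, 267/2, 1865/14]
→ [56, 134, 133]

(1,0) stack=L1,L2,L3; from [0,0,0]:
+L1 (α=1/3) → [197/3, 146/3, 35]
+L2 (α=7/8) → [907/12, 454/3, 1239/8]
+L3 (α=4/7) → [2603/28, 1262/7, 691/8]
= [93, 180, 86]

at x=0,y=0 over L1,L2:
L1 α=4/7: [348/7, 584/7, 524/7]
L2 α=1/2: [825/7, 320/7, 948/7]
= [118, 46, 135]

query (0,1) [L1,L2,L5,L6] — begin 0,0,0
+L1 (α=1/3) → [88/3, 61/3, 253/3]
+L2 (α=1/2) → [751/6, 305/3, 595/6]
+L5 (α=3/5) → [2002/15, 1087/15, 1954/15]
+L6 (α=1/3) → [5894/45, 5459/45, 6098/45]
= [131, 121, 136]

query (1,2) [L1,L2,L5,L6] — begin 0,0,0
after L1 α=2/3: [8, 178/3, 144]
after L2 α=6/7: [530/7, 4264/21, 486/7]
after L5 α=2/3: [3400/21, 5734/63, 2684/21]
after L6 α=1/2: [4346/21, 4253/63, 2999/42]
rounded: [207, 68, 71]

(1,1) stack=L1,L2,L5,L6; from [0,0,0]:
+L1 (α=1/8) → [67/4, 85/8, 79/4]
+L2 (α=1/2) → [1023/8, 1397/16, 867/8]
+L5 (α=1) → [160, 68, 118]
+L6 (α=1/2) → [367/2, 40, 309/2]
rounded: [184, 40, 154]

at x=1,y=2 over L1,L2,L5,L7:
L1 α=2/3: [8, 178/3, 144]
L2 α=6/7: [530/7, 4264/21, 486/7]
L5 α=2/3: [3400/21, 5734/63, 2684/21]
L7 α=1/2: [6991/42, 9293/63, 3545/42]
rounded: [166, 148, 84]


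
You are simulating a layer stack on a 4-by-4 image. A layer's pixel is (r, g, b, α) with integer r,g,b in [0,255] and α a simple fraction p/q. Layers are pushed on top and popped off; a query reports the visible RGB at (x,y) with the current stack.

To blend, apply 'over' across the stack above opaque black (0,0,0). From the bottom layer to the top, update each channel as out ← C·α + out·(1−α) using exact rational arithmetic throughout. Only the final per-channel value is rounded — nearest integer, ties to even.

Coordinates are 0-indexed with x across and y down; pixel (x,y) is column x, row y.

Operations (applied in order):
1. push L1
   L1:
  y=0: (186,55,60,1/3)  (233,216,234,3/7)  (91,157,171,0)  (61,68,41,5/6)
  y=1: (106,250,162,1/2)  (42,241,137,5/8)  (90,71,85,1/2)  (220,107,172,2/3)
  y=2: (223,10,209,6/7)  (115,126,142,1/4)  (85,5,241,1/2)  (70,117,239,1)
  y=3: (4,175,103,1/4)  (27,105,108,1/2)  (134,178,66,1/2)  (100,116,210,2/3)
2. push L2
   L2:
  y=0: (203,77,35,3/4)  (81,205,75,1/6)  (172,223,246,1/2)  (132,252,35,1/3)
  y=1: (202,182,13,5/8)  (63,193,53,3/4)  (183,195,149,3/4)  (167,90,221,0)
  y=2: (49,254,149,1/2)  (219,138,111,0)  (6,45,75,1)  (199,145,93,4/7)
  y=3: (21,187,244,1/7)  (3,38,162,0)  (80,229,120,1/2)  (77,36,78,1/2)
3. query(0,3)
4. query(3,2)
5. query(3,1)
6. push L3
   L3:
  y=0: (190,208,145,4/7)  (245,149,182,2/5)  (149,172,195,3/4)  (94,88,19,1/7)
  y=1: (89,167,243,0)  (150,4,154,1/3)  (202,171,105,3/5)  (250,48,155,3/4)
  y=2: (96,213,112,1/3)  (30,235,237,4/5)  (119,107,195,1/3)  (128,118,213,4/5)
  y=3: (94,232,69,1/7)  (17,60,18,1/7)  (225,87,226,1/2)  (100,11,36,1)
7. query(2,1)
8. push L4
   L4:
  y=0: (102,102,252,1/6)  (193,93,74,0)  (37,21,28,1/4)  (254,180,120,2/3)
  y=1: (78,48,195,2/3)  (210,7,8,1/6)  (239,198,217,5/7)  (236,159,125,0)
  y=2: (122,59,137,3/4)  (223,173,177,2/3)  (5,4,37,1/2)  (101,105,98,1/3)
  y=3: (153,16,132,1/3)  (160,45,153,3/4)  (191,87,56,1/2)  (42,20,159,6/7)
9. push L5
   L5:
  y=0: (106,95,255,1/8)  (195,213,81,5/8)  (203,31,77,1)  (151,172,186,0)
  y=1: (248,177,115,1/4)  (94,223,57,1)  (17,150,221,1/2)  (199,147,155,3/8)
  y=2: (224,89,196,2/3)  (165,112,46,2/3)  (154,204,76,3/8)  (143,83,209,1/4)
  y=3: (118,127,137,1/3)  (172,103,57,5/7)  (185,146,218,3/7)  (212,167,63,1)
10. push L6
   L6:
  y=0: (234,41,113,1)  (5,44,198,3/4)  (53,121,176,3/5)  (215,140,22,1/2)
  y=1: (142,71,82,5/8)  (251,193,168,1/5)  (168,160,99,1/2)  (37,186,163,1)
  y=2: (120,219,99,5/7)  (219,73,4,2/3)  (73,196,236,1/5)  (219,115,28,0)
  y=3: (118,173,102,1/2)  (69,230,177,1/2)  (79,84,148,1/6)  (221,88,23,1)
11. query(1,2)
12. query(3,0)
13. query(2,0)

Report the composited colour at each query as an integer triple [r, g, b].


(0,3) stack=L1,L2; from [0,0,0]:
after L1 α=1/4: [1, 175/4, 103/4]
after L2 α=1/7: [27/7, 899/14, 797/14]
= [4, 64, 57]

at x=3,y=2 over L1,L2:
after L1 α=1: [70, 117, 239]
after L2 α=4/7: [1006/7, 133, 1089/7]
= [144, 133, 156]

(3,1) stack=L1,L2; from [0,0,0]:
+L1 (α=2/3) → [440/3, 214/3, 344/3]
+L2 (α=0) → [440/3, 214/3, 344/3]
rounded: [147, 71, 115]

at x=2,y=1 over L1,L2,L3:
+L1 (α=1/2) → [45, 71/2, 85/2]
+L2 (α=3/4) → [297/2, 1241/8, 979/8]
+L3 (α=3/5) → [903/5, 3293/20, 2239/20]
rounded: [181, 165, 112]

at x=1,y=2 over L1,L2,L3,L4,L5,L6:
L1 α=1/4: [115/4, 63/2, 71/2]
L2 α=0: [115/4, 63/2, 71/2]
L3 α=4/5: [119/4, 1943/10, 1967/10]
L4 α=2/3: [1903/12, 1801/10, 5507/30]
L5 α=2/3: [5863/36, 1347/10, 8267/90]
L6 α=2/3: [21631/108, 2807/30, 8987/270]
rounded: [200, 94, 33]

query (3,0) [L1,L2,L3,L4,L5,L6] — begin 0,0,0
L1 α=5/6: [305/6, 170/3, 205/6]
L2 α=1/3: [701/9, 1096/9, 310/9]
L3 α=1/7: [1684/21, 2456/21, 677/21]
L4 α=2/3: [12352/63, 10016/63, 5717/63]
L5 α=0: [12352/63, 10016/63, 5717/63]
L6 α=1/2: [25897/126, 9418/63, 7103/126]
rounded: [206, 149, 56]

at x=2,y=0 over L1,L2,L3,L4,L5,L6:
+L1 (α=0) → [0, 0, 0]
+L2 (α=1/2) → [86, 223/2, 123]
+L3 (α=3/4) → [533/4, 1255/8, 177]
+L4 (α=1/4) → [1747/16, 3933/32, 559/4]
+L5 (α=1) → [203, 31, 77]
+L6 (α=3/5) → [113, 85, 682/5]
rounded: [113, 85, 136]


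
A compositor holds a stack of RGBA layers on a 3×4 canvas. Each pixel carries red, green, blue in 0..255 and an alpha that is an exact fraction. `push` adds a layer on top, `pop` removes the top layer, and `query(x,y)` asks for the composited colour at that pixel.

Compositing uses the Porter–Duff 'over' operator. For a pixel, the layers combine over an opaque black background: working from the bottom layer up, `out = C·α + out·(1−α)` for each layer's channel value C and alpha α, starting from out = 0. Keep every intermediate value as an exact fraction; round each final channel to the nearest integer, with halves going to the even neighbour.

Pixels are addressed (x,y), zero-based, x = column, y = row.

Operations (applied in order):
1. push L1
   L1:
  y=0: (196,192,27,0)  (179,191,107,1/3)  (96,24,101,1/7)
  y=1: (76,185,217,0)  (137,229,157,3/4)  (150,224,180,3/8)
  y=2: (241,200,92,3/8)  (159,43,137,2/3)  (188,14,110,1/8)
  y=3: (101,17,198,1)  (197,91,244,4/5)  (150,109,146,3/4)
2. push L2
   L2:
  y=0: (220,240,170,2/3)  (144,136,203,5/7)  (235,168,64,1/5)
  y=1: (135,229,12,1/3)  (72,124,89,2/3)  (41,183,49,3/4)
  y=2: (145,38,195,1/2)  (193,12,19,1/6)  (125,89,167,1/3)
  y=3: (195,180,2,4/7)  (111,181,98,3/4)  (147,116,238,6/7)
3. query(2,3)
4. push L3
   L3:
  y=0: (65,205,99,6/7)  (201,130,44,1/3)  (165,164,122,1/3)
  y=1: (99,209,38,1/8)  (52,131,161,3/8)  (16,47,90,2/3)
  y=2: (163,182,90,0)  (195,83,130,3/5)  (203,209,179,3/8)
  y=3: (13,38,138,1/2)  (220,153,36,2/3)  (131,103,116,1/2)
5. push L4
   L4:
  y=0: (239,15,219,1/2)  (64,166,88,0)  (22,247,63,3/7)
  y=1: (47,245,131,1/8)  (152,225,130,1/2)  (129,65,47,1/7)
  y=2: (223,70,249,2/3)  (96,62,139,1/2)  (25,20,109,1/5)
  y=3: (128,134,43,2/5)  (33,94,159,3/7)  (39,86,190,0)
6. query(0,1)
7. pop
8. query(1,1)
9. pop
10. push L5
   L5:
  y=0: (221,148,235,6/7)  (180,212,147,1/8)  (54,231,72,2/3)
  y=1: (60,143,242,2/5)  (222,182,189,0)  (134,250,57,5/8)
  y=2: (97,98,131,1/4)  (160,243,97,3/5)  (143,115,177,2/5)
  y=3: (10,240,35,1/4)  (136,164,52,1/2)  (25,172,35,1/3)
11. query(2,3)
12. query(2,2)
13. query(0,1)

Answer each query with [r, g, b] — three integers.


query (2,3) [L1,L2] — begin 0,0,0
after L1 α=3/4: [225/2, 327/4, 219/2]
after L2 α=6/7: [1989/14, 3111/28, 3075/14]
= [142, 111, 220]

query (0,1) [L1,L2,L3,L4] — begin 0,0,0
after L1 α=0: [0, 0, 0]
after L2 α=1/3: [45, 229/3, 4]
after L3 α=1/8: [207/4, 1115/12, 33/4]
after L4 α=1/8: [1637/32, 10745/96, 755/32]
→ [51, 112, 24]

query (1,1) [L1,L2,L3] — begin 0,0,0
after L1 α=3/4: [411/4, 687/4, 471/4]
after L2 α=2/3: [329/4, 1679/12, 1183/12]
after L3 α=3/8: [2269/32, 13111/96, 11711/96]
= [71, 137, 122]

query (2,3) [L1,L2,L5] — begin 0,0,0
after L1 α=3/4: [225/2, 327/4, 219/2]
after L2 α=6/7: [1989/14, 3111/28, 3075/14]
after L5 α=1/3: [2164/21, 5519/42, 3320/21]
→ [103, 131, 158]

at x=2,y=2 over L1,L2,L5:
after L1 α=1/8: [47/2, 7/4, 55/4]
after L2 α=1/3: [172/3, 185/6, 389/6]
after L5 α=2/5: [458/5, 129/2, 1097/10]
rounded: [92, 64, 110]

at x=0,y=1 over L1,L2,L5:
after L1 α=0: [0, 0, 0]
after L2 α=1/3: [45, 229/3, 4]
after L5 α=2/5: [51, 103, 496/5]
= [51, 103, 99]


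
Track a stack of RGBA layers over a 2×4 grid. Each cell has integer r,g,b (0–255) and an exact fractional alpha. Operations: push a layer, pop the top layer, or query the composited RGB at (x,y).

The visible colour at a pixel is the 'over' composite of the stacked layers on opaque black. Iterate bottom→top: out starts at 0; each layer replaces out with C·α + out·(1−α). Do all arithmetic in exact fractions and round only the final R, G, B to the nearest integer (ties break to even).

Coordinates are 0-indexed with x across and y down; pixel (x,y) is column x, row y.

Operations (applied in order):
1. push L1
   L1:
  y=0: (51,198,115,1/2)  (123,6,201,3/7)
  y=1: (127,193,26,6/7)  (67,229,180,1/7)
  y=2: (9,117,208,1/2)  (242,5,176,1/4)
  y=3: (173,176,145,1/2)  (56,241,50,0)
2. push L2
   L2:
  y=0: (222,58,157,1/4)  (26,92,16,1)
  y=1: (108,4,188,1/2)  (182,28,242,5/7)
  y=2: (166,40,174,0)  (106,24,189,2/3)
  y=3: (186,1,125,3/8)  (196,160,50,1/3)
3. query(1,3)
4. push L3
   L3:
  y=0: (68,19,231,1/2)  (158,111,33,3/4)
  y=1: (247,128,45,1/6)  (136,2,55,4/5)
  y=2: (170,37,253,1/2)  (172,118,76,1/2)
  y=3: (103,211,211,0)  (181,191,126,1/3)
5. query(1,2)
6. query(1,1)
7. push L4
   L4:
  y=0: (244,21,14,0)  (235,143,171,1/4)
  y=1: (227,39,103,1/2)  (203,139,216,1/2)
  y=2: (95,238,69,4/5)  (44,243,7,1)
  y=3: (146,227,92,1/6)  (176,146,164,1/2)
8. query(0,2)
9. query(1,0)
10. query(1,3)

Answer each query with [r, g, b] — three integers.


query (1,3) [L1,L2] — begin 0,0,0
after L1 α=0: [0, 0, 0]
after L2 α=1/3: [196/3, 160/3, 50/3]
= [65, 53, 17]

(1,2) stack=L1,L2,L3; from [0,0,0]:
after L1 α=1/4: [121/2, 5/4, 44]
after L2 α=2/3: [545/6, 197/12, 422/3]
after L3 α=1/2: [1577/12, 1613/24, 325/3]
→ [131, 67, 108]

(1,1) stack=L1,L2,L3; from [0,0,0]:
+L1 (α=1/7) → [67/7, 229/7, 180/7]
+L2 (α=5/7) → [6504/49, 1438/49, 8830/49]
+L3 (α=4/5) → [6632/49, 366/49, 3922/49]
= [135, 7, 80]

at x=0,y=2 over L1,L2,L3,L4:
after L1 α=1/2: [9/2, 117/2, 104]
after L2 α=0: [9/2, 117/2, 104]
after L3 α=1/2: [349/4, 191/4, 357/2]
after L4 α=4/5: [1869/20, 3999/20, 909/10]
= [93, 200, 91]

at x=1,y=0 over L1,L2,L3,L4:
+L1 (α=3/7) → [369/7, 18/7, 603/7]
+L2 (α=1) → [26, 92, 16]
+L3 (α=3/4) → [125, 425/4, 115/4]
+L4 (α=1/4) → [305/2, 1847/16, 1029/16]
= [152, 115, 64]

(1,3) stack=L1,L2,L3,L4; from [0,0,0]:
after L1 α=0: [0, 0, 0]
after L2 α=1/3: [196/3, 160/3, 50/3]
after L3 α=1/3: [935/9, 893/9, 478/9]
after L4 α=1/2: [2519/18, 2207/18, 977/9]
→ [140, 123, 109]


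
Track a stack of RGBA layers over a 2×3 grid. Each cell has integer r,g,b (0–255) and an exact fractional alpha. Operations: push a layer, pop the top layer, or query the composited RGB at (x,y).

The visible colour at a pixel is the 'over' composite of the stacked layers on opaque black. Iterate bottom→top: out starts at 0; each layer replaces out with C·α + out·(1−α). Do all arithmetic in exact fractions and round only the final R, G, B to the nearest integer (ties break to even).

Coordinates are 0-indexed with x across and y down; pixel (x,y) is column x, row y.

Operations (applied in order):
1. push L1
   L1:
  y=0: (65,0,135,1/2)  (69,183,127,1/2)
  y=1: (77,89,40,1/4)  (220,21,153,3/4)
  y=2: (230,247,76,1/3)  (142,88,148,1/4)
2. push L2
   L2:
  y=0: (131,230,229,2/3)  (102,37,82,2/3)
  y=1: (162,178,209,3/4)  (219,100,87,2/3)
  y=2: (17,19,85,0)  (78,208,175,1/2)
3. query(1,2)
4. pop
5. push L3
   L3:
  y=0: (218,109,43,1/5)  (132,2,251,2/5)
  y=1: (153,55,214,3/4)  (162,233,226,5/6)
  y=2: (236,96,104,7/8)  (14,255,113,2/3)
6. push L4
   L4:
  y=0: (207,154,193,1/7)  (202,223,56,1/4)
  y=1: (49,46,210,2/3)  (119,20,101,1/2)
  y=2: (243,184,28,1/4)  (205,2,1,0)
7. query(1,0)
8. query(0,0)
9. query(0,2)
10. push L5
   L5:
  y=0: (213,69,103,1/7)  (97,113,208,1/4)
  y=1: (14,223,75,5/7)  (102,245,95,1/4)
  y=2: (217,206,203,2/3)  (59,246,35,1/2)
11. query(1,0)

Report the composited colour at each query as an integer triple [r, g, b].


at x=1,y=2 over L1,L2:
L1 α=1/4: [71/2, 22, 37]
L2 α=1/2: [227/4, 115, 106]
rounded: [57, 115, 106]

query (1,0) [L1,L3,L4] — begin 0,0,0
after L1 α=1/2: [69/2, 183/2, 127/2]
after L3 α=2/5: [147/2, 557/10, 277/2]
after L4 α=1/4: [845/8, 3901/40, 943/8]
rounded: [106, 98, 118]

at x=0,y=0 over L1,L3,L4:
after L1 α=1/2: [65/2, 0, 135/2]
after L3 α=1/5: [348/5, 109/5, 313/5]
after L4 α=1/7: [3123/35, 1424/35, 2843/35]
= [89, 41, 81]

query (0,2) [L1,L3,L4] — begin 0,0,0
+L1 (α=1/3) → [230/3, 247/3, 76/3]
+L3 (α=7/8) → [2593/12, 2263/24, 565/6]
+L4 (α=1/4) → [3565/16, 3735/32, 621/8]
→ [223, 117, 78]

(1,0) stack=L1,L3,L4,L5; from [0,0,0]:
after L1 α=1/2: [69/2, 183/2, 127/2]
after L3 α=2/5: [147/2, 557/10, 277/2]
after L4 α=1/4: [845/8, 3901/40, 943/8]
after L5 α=1/4: [3311/32, 16223/160, 4493/32]
→ [103, 101, 140]


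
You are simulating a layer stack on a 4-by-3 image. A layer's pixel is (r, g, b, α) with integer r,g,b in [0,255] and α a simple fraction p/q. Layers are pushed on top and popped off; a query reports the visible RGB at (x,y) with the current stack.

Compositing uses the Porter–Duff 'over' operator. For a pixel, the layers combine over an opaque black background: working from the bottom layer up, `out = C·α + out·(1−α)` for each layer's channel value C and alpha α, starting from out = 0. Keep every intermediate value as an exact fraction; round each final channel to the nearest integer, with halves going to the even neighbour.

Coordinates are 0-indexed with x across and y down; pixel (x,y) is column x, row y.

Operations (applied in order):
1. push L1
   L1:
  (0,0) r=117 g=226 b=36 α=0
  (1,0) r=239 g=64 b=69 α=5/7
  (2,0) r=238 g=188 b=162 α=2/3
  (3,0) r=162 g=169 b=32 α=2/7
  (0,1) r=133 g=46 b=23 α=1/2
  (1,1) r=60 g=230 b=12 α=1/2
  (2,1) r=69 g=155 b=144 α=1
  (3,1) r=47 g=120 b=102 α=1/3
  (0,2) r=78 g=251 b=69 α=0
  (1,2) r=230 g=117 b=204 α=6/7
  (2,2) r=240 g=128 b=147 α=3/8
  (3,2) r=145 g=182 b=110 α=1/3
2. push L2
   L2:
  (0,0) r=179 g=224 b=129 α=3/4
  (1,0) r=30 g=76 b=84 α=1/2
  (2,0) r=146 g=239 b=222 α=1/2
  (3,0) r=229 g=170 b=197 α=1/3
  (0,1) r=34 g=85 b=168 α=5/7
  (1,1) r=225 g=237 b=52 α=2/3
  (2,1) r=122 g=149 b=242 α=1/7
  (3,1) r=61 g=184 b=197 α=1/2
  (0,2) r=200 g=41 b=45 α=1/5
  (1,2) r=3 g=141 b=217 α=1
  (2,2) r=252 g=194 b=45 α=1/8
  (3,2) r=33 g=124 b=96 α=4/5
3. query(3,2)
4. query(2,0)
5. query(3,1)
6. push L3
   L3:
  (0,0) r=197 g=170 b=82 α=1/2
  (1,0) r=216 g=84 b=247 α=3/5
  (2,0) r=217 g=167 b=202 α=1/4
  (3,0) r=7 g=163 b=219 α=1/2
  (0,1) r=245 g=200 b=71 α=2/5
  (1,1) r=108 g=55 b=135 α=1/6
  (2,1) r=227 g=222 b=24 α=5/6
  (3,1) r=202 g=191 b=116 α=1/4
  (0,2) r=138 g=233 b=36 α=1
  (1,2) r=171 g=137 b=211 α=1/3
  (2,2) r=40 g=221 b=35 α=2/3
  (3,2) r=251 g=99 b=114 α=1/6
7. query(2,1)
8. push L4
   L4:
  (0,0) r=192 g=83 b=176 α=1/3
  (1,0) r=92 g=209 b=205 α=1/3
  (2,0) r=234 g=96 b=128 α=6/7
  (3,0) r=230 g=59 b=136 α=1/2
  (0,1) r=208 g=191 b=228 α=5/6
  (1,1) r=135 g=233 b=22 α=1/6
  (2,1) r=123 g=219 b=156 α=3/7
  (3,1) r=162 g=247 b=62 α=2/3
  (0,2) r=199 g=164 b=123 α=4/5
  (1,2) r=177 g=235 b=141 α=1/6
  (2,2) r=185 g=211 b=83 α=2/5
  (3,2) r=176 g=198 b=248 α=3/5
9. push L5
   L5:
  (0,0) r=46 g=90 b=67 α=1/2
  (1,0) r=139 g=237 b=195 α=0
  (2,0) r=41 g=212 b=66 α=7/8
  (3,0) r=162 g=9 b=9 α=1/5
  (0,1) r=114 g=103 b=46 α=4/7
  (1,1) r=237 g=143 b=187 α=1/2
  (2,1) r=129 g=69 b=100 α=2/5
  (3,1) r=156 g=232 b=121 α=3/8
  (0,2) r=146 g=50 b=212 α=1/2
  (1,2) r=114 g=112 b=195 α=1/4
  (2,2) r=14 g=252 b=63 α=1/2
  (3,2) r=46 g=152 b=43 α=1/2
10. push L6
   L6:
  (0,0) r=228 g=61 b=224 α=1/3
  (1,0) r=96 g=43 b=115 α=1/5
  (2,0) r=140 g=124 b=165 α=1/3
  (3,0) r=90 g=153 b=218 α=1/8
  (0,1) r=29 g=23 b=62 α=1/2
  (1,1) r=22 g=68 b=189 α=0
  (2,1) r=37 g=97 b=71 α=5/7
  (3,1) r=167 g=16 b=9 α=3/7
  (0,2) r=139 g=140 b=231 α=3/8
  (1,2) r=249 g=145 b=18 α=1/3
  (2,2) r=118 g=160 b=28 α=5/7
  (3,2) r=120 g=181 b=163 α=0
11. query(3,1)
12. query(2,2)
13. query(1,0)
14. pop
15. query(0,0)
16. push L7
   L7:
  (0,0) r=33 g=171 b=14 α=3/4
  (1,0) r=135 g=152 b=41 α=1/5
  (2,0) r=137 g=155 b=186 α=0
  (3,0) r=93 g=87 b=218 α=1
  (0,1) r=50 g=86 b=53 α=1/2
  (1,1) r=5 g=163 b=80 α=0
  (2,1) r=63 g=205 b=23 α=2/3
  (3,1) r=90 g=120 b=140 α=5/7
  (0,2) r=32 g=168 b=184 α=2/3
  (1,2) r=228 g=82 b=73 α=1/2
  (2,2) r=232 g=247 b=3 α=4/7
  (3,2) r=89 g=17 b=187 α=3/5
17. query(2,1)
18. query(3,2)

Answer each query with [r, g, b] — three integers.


query (3,2) [L1,L2] — begin 0,0,0
after L1 α=1/3: [145/3, 182/3, 110/3]
after L2 α=4/5: [541/15, 334/3, 1262/15]
rounded: [36, 111, 84]

at x=2,y=0 over L1,L2:
after L1 α=2/3: [476/3, 376/3, 108]
after L2 α=1/2: [457/3, 1093/6, 165]
= [152, 182, 165]

at x=3,y=1 over L1,L2:
+L1 (α=1/3) → [47/3, 40, 34]
+L2 (α=1/2) → [115/3, 112, 231/2]
rounded: [38, 112, 116]

query (2,1) [L1,L2,L3] — begin 0,0,0
+L1 (α=1) → [69, 155, 144]
+L2 (α=1/7) → [536/7, 1079/7, 158]
+L3 (α=5/6) → [2827/14, 8849/42, 139/3]
rounded: [202, 211, 46]

query (3,1) [L1,L2,L3,L4,L5,L6] — begin 0,0,0
after L1 α=1/3: [47/3, 40, 34]
after L2 α=1/2: [115/3, 112, 231/2]
after L3 α=1/4: [317/4, 527/4, 925/8]
after L4 α=2/3: [1613/12, 2503/12, 639/8]
after L5 α=3/8: [13681/96, 20867/96, 6099/64]
after L6 α=3/7: [25705/168, 22019/168, 933/16]
= [153, 131, 58]

query (2,2) [L1,L2,L3,L4,L5,L6] — begin 0,0,0
+L1 (α=3/8) → [90, 48, 441/8]
+L2 (α=1/8) → [441/4, 265/4, 3447/64]
+L3 (α=2/3) → [761/12, 2033/12, 7927/192]
+L4 (α=2/5) → [2241/20, 3721/20, 18551/320]
+L5 (α=1/2) → [2521/40, 8761/40, 38711/640]
+L6 (α=5/7) → [14321/140, 24761/140, 83511/2240]
rounded: [102, 177, 37]

at x=1,y=0 over L1,L2,L3,L4,L5,L6:
after L1 α=5/7: [1195/7, 320/7, 345/7]
after L2 α=1/2: [1405/14, 426/7, 933/14]
after L3 α=3/5: [5941/35, 2616/35, 1224/7]
after L4 α=1/3: [5034/35, 12547/105, 3883/21]
after L5 α=0: [5034/35, 12547/105, 3883/21]
after L6 α=1/5: [23496/175, 54703/525, 17947/105]
→ [134, 104, 171]

at x=0,y=0 over L1,L2,L3,L4,L5:
L1 α=0: [0, 0, 0]
L2 α=3/4: [537/4, 168, 387/4]
L3 α=1/2: [1325/8, 169, 715/8]
L4 α=1/3: [2093/12, 421/3, 473/4]
L5 α=1/2: [2645/24, 691/6, 741/8]
→ [110, 115, 93]

(2,1) stack=L1,L2,L3,L4,L5,L7; from [0,0,0]:
L1 α=1: [69, 155, 144]
L2 α=1/7: [536/7, 1079/7, 158]
L3 α=5/6: [2827/14, 8849/42, 139/3]
L4 α=3/7: [8237/49, 31495/147, 280/3]
L5 α=2/5: [37353/245, 38257/245, 96]
L7 α=2/3: [22741/245, 138707/735, 142/3]
→ [93, 189, 47]

query (3,2) [L1,L2,L3,L4,L5,L7] — begin 0,0,0
L1 α=1/3: [145/3, 182/3, 110/3]
L2 α=4/5: [541/15, 334/3, 1262/15]
L3 α=1/6: [647/9, 1967/18, 802/9]
L4 α=3/5: [6046/45, 7313/45, 1660/9]
L5 α=1/2: [4058/45, 14153/90, 2047/18]
L7 α=3/5: [20131/225, 16448/225, 7096/45]
rounded: [89, 73, 158]


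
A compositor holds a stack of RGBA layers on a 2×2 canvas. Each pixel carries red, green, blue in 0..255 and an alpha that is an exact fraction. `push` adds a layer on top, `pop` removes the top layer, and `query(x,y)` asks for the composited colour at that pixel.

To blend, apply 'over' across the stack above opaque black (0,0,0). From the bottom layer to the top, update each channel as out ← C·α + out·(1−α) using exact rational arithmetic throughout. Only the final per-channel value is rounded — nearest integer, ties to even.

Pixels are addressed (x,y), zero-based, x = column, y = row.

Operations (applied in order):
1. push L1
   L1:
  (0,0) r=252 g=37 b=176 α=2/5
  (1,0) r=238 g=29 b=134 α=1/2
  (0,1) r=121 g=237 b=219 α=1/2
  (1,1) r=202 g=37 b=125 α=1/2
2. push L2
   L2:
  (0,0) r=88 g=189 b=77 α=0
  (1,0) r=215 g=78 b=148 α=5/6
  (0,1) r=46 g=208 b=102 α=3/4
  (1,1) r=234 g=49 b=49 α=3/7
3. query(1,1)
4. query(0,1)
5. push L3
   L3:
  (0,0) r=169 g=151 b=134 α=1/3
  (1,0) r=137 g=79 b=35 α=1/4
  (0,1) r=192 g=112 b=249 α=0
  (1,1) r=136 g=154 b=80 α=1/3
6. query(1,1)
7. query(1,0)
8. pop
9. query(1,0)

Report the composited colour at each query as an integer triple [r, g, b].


query (1,1) [L1,L2] — begin 0,0,0
after L1 α=1/2: [101, 37/2, 125/2]
after L2 α=3/7: [158, 221/7, 397/7]
= [158, 32, 57]

(0,1) stack=L1,L2; from [0,0,0]:
after L1 α=1/2: [121/2, 237/2, 219/2]
after L2 α=3/4: [397/8, 1485/8, 831/8]
rounded: [50, 186, 104]

query (1,1) [L1,L2,L3] — begin 0,0,0
L1 α=1/2: [101, 37/2, 125/2]
L2 α=3/7: [158, 221/7, 397/7]
L3 α=1/3: [452/3, 1520/21, 1354/21]
= [151, 72, 64]

query (1,0) [L1,L2,L3] — begin 0,0,0
+L1 (α=1/2) → [119, 29/2, 67]
+L2 (α=5/6) → [199, 809/12, 269/2]
+L3 (α=1/4) → [367/2, 1125/16, 877/8]
→ [184, 70, 110]

at x=1,y=0 over L1,L2:
L1 α=1/2: [119, 29/2, 67]
L2 α=5/6: [199, 809/12, 269/2]
= [199, 67, 134]


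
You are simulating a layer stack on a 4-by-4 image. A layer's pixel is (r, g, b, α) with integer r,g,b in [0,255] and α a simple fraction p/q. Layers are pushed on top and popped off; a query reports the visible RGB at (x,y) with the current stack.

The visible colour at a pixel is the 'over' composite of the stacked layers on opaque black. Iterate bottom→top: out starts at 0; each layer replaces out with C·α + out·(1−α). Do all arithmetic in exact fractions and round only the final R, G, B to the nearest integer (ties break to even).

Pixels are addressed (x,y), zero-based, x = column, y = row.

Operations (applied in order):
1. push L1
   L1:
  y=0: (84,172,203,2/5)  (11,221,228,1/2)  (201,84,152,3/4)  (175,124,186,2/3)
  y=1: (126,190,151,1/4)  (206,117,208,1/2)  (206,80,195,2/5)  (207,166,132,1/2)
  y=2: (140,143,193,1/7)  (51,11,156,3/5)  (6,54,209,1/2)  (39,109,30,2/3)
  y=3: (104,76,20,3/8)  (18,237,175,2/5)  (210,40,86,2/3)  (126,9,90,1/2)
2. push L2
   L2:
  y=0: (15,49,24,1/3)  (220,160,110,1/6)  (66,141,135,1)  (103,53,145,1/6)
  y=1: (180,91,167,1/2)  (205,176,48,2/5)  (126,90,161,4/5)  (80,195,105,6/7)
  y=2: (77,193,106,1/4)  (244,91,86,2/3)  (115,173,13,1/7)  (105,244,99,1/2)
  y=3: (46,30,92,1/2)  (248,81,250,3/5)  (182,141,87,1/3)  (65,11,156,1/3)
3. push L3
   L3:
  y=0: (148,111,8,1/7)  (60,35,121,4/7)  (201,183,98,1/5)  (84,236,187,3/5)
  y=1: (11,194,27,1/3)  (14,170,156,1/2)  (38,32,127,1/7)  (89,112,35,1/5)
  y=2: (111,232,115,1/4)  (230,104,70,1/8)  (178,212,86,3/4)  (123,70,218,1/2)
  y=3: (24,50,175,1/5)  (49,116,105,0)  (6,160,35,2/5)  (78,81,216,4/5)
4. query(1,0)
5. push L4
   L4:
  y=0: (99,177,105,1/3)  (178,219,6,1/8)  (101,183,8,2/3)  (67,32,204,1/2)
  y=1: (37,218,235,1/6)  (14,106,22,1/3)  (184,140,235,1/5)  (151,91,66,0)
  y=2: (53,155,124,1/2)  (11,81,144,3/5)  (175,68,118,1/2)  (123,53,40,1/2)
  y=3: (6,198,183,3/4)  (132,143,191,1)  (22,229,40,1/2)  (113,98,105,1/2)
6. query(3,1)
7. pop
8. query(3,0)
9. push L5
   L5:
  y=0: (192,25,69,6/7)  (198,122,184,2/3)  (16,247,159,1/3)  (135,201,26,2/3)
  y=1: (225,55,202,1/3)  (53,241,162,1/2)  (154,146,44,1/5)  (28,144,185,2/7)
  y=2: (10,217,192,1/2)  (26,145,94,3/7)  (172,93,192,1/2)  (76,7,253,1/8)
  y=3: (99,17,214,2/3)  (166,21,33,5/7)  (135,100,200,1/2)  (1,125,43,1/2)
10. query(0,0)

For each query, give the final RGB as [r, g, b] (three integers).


at x=1,y=0 over L1,L2,L3:
L1 α=1/2: [11/2, 221/2, 114]
L2 α=1/6: [165/4, 475/4, 340/3]
L3 α=4/7: [1455/28, 1985/28, 824/7]
→ [52, 71, 118]

(3,1) stack=L1,L2,L3,L4; from [0,0,0]:
+L1 (α=1/2) → [207/2, 83, 66]
+L2 (α=6/7) → [1167/14, 179, 696/7]
+L3 (α=1/5) → [2957/35, 828/5, 3029/35]
+L4 (α=0) → [2957/35, 828/5, 3029/35]
rounded: [84, 166, 87]

query (3,0) [L1,L2,L3] — begin 0,0,0
L1 α=2/3: [350/3, 248/3, 124]
L2 α=1/6: [2059/18, 1399/18, 255/2]
L3 α=3/5: [4327/45, 7771/45, 816/5]
= [96, 173, 163]

(0,0) stack=L1,L2,L3,L5; from [0,0,0]:
L1 α=2/5: [168/5, 344/5, 406/5]
L2 α=1/3: [137/5, 311/5, 932/15]
L3 α=1/7: [1562/35, 2421/35, 272/5]
L5 α=6/7: [41882/245, 7671/245, 2342/35]
= [171, 31, 67]


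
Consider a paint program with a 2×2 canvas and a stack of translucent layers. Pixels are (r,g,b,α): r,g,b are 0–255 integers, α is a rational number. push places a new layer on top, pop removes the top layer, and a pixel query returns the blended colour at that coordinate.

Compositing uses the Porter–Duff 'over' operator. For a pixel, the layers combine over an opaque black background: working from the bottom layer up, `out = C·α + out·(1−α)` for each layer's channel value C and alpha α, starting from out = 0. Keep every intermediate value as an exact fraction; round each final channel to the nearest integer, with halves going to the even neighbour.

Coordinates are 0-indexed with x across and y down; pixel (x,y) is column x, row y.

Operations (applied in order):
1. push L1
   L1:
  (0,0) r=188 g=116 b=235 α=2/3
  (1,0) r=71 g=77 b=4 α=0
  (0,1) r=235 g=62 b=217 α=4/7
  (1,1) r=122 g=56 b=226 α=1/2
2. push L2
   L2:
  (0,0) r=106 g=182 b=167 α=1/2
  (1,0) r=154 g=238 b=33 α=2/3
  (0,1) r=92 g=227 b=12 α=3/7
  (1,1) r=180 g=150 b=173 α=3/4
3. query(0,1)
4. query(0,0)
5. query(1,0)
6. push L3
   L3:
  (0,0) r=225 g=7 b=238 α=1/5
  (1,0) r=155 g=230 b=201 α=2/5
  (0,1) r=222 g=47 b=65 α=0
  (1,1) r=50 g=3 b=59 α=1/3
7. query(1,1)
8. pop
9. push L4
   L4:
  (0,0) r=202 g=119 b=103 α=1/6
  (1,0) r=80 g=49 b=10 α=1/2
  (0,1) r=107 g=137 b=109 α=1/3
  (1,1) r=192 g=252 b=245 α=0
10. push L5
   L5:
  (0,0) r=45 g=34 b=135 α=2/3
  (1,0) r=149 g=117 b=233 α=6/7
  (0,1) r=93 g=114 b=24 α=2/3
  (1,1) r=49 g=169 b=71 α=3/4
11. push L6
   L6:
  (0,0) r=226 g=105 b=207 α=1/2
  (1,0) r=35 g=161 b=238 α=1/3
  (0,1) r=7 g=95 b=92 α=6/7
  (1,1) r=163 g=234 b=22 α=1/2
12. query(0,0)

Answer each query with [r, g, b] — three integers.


query (0,1) [L1,L2] — begin 0,0,0
+L1 (α=4/7) → [940/7, 248/7, 124]
+L2 (α=3/7) → [5692/49, 5759/49, 76]
→ [116, 118, 76]

at x=0,y=0 over L1,L2:
+L1 (α=2/3) → [376/3, 232/3, 470/3]
+L2 (α=1/2) → [347/3, 389/3, 971/6]
rounded: [116, 130, 162]

(1,0) stack=L1,L2; from [0,0,0]:
L1 α=0: [0, 0, 0]
L2 α=2/3: [308/3, 476/3, 22]
rounded: [103, 159, 22]

(1,1) stack=L1,L2,L3; from [0,0,0]:
L1 α=1/2: [61, 28, 113]
L2 α=3/4: [601/4, 239/2, 158]
L3 α=1/3: [701/6, 242/3, 125]
→ [117, 81, 125]

(0,0) stack=L1,L2,L4,L5,L6; from [0,0,0]:
after L1 α=2/3: [376/3, 232/3, 470/3]
after L2 α=1/2: [347/3, 389/3, 971/6]
after L4 α=1/6: [2341/18, 1151/9, 5473/36]
after L5 α=2/3: [3961/54, 1763/27, 15193/108]
after L6 α=1/2: [16165/108, 2299/27, 37549/216]
rounded: [150, 85, 174]


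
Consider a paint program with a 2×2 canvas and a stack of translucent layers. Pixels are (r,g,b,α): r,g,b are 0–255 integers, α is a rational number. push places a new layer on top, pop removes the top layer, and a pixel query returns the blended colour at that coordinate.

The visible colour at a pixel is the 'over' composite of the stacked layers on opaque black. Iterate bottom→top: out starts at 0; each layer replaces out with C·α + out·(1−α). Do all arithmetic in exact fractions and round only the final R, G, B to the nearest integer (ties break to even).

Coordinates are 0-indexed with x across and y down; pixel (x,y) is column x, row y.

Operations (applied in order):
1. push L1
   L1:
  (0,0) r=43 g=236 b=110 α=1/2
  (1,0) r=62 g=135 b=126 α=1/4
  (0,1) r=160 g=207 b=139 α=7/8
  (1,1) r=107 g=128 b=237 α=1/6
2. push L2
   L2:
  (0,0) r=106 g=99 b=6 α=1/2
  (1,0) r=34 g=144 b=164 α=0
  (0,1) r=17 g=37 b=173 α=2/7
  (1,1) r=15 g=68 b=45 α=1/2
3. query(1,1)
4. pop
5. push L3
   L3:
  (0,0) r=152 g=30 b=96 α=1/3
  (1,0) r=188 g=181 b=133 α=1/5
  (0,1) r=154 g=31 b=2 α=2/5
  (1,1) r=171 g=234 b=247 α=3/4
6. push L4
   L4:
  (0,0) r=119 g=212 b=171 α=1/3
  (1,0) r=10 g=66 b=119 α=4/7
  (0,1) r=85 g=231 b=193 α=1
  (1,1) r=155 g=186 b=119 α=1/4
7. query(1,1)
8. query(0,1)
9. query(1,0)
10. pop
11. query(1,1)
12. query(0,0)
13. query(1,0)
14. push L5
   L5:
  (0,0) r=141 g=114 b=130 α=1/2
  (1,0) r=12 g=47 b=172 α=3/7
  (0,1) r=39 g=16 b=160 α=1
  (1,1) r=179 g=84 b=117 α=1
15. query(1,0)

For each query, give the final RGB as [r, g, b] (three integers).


at x=1,y=1 over L1,L2:
L1 α=1/6: [107/6, 64/3, 79/2]
L2 α=1/2: [197/12, 134/3, 169/4]
→ [16, 45, 42]

query (1,1) [L1,L3,L4] — begin 0,0,0
after L1 α=1/6: [107/6, 64/3, 79/2]
after L3 α=3/4: [3185/24, 1085/6, 1561/8]
after L4 α=1/4: [4425/32, 1457/8, 5635/32]
= [138, 182, 176]

query (0,1) [L1,L3,L4] — begin 0,0,0
after L1 α=7/8: [140, 1449/8, 973/8]
after L3 α=2/5: [728/5, 4843/40, 2951/40]
after L4 α=1: [85, 231, 193]
→ [85, 231, 193]

query (1,0) [L1,L3,L4] — begin 0,0,0
after L1 α=1/4: [31/2, 135/4, 63/2]
after L3 α=1/5: [50, 316/5, 259/5]
after L4 α=4/7: [190/7, 324/5, 451/5]
= [27, 65, 90]

(1,1) stack=L1,L3; from [0,0,0]:
after L1 α=1/6: [107/6, 64/3, 79/2]
after L3 α=3/4: [3185/24, 1085/6, 1561/8]
rounded: [133, 181, 195]

at x=0,y=0 over L1,L3:
L1 α=1/2: [43/2, 118, 55]
L3 α=1/3: [65, 266/3, 206/3]
→ [65, 89, 69]

at x=1,y=0 over L1,L3:
L1 α=1/4: [31/2, 135/4, 63/2]
L3 α=1/5: [50, 316/5, 259/5]
rounded: [50, 63, 52]

query (1,0) [L1,L3,L5] — begin 0,0,0
L1 α=1/4: [31/2, 135/4, 63/2]
L3 α=1/5: [50, 316/5, 259/5]
L5 α=3/7: [236/7, 1969/35, 3616/35]
→ [34, 56, 103]
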